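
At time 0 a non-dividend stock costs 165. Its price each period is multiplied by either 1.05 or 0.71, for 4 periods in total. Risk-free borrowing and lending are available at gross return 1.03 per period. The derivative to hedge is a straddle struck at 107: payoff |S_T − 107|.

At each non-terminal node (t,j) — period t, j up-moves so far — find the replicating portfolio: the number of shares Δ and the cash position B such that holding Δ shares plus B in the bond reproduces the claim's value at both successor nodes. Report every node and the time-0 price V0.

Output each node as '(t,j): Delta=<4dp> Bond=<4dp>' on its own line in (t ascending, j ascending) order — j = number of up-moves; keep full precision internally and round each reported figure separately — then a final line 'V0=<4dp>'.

(0,0): Delta=0.9124 Bond=-80.0486
(1,0): Delta=0.1997 Bond=1.0377
(1,1): Delta=0.9425 Bond=-87.6681
(2,0): Delta=-1.0000 Bond=100.8578
(2,1): Delta=0.2504 Bond=-5.1680
(2,2): Delta=0.9717 Bond=-95.6188
(3,0): Delta=-1.0000 Bond=103.8835
(3,1): Delta=-1.0000 Bond=103.8835
(3,2): Delta=0.3033 Bond=-12.1485
(3,3): Delta=1.0000 Bond=-103.8835
V0=70.4945

The replicating-portfolio and risk-neutral prices coincide; use p* = (1.03−0.71)/(1.05−0.71) = 0.9412 for the latter.
Payoff layer (t=4): V(4,0)=65.0707, V(4,1)=44.9919, V(4,2)=15.2979, V(4,3)=28.6158, V(4,4)=93.5585
(3,0): S=59.0553. Δ = (V_up−V_dn)/(S_up−S_dn) = (44.9919−65.0707)/(62.0081−41.9293) = -1.0000. V = [p*·44.9919 + (1−p*)·65.0707]/1.03 = 44.8282. B = V − Δ·S = 103.8835.
(3,1): S=87.3353. Δ = (V_up−V_dn)/(S_up−S_dn) = (15.2979−44.9919)/(91.7021−62.0081) = -1.0000. V = [p*·15.2979 + (1−p*)·44.9919]/1.03 = 16.5482. B = V − Δ·S = 103.8835.
(3,2): S=129.1579. Δ = (V_up−V_dn)/(S_up−S_dn) = (28.6158−15.2979)/(135.6158−91.7021) = 0.3033. V = [p*·28.6158 + (1−p*)·15.2979]/1.03 = 27.0217. B = V − Δ·S = -12.1485.
(3,3): S=191.0081. Δ = (V_up−V_dn)/(S_up−S_dn) = (93.5585−28.6158)/(200.5585−135.6158) = 1.0000. V = [p*·93.5585 + (1−p*)·28.6158]/1.03 = 87.1246. B = V − Δ·S = -103.8835.
(2,0): S=83.1765. Δ = (V_up−V_dn)/(S_up−S_dn) = (16.5482−44.8282)/(87.3353−59.0553) = -1.0000. V = [p*·16.5482 + (1−p*)·44.8282]/1.03 = 17.6813. B = V − Δ·S = 100.8578.
(2,1): S=123.0075. Δ = (V_up−V_dn)/(S_up−S_dn) = (27.0217−16.5482)/(129.1579−87.3353) = 0.2504. V = [p*·27.0217 + (1−p*)·16.5482]/1.03 = 25.6365. B = V − Δ·S = -5.1680.
(2,2): S=181.9125. Δ = (V_up−V_dn)/(S_up−S_dn) = (87.1246−27.0217)/(191.0081−129.1579) = 0.9717. V = [p*·87.1246 + (1−p*)·27.0217]/1.03 = 81.1545. B = V − Δ·S = -95.6188.
(1,0): S=117.1500. Δ = (V_up−V_dn)/(S_up−S_dn) = (25.6365−17.6813)/(123.0075−83.1765) = 0.1997. V = [p*·25.6365 + (1−p*)·17.6813]/1.03 = 24.4355. B = V − Δ·S = 1.0377.
(1,1): S=173.2500. Δ = (V_up−V_dn)/(S_up−S_dn) = (81.1545−25.6365)/(181.9125−123.0075) = 0.9425. V = [p*·81.1545 + (1−p*)·25.6365]/1.03 = 75.6202. B = V − Δ·S = -87.6681.
(0,0): S=165.0000. Δ = (V_up−V_dn)/(S_up−S_dn) = (75.6202−24.4355)/(173.2500−117.1500) = 0.9124. V = [p*·75.6202 + (1−p*)·24.4355]/1.03 = 70.4945. B = V − Δ·S = -80.0486.
Root portfolio cost Δ·165+B reproduces V0=70.4945.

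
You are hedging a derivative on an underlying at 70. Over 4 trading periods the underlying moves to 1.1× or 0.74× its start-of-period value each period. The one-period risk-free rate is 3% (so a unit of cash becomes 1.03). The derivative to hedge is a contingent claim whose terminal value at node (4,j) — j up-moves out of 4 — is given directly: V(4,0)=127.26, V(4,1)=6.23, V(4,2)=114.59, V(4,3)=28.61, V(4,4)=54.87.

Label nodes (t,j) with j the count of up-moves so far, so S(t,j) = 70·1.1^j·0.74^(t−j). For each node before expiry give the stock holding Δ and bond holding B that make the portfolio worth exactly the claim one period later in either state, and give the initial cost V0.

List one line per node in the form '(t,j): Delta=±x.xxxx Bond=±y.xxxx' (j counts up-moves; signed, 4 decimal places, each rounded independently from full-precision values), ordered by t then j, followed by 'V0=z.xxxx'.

Since d<R<u, set p* = (R−d)/(u−d) = 0.8056; price each node as the discounted p*-expectation of its children.
Payoff layer (t=4): V(4,0)=127.2600, V(4,1)=6.2300, V(4,2)=114.5900, V(4,3)=28.6100, V(4,4)=54.8700
  t=3,j=0: stock 28.3657 → up 31.2022 (V=6.2300), down 20.9906 (V=127.2600). Price 28.8967; hedge Δ=-11.8522, bond B=365.0912.
  t=3,j=1: stock 42.1652 → up 46.3817 (V=114.5900), down 31.2022 (V=6.2300). Price 90.7961; hedge Δ=7.1386, bond B=-210.2039.
  t=3,j=2: stock 62.6780 → up 68.9458 (V=28.6100), down 46.3817 (V=114.5900). Price 44.0081; hedge Δ=-3.8105, bond B=282.8414.
  t=3,j=3: stock 93.1700 → up 102.4870 (V=54.8700), down 68.9458 (V=28.6100). Price 48.3145; hedge Δ=0.7829, bond B=-24.6300.
  t=2,j=0: stock 38.3320 → up 42.1652 (V=90.7961), down 28.3657 (V=28.8967). Price 76.4661; hedge Δ=4.4856, bond B=-95.4767.
  t=2,j=1: stock 56.9800 → up 62.6780 (V=44.0081), down 42.1652 (V=90.7961). Price 51.5590; hedge Δ=-2.2809, bond B=181.5257.
  t=2,j=2: stock 84.7000 → up 93.1700 (V=48.3145), down 62.6780 (V=44.0081). Price 46.0943; hedge Δ=0.1412, bond B=34.1322.
  t=1,j=0: stock 51.8000 → up 56.9800 (V=51.5590), down 38.3320 (V=76.4661). Price 54.7593; hedge Δ=-1.3356, bond B=123.9458.
  t=1,j=1: stock 77.0000 → up 84.7000 (V=46.0943), down 56.9800 (V=51.5590). Price 45.7834; hedge Δ=-0.1971, bond B=60.9631.
  t=0,j=0: stock 70.0000 → up 77.0000 (V=45.7834), down 51.8000 (V=54.7593). Price 46.1443; hedge Δ=-0.3562, bond B=71.0774.
Root portfolio cost Δ·70+B reproduces V0=46.1443.

(0,0): Delta=-0.3562 Bond=71.0774
(1,0): Delta=-1.3356 Bond=123.9458
(1,1): Delta=-0.1971 Bond=60.9631
(2,0): Delta=4.4856 Bond=-95.4767
(2,1): Delta=-2.2809 Bond=181.5257
(2,2): Delta=0.1412 Bond=34.1322
(3,0): Delta=-11.8522 Bond=365.0912
(3,1): Delta=7.1386 Bond=-210.2039
(3,2): Delta=-3.8105 Bond=282.8414
(3,3): Delta=0.7829 Bond=-24.6300
V0=46.1443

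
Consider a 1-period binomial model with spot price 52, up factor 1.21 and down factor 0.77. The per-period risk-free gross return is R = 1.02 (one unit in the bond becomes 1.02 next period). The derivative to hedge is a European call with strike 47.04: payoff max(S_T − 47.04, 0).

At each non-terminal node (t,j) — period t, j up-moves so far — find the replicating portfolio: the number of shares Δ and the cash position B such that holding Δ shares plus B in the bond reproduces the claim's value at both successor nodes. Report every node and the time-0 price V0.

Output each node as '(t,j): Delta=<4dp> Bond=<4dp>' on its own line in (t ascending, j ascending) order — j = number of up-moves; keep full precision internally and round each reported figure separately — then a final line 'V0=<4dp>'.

Since d<R<u, set p* = (R−d)/(u−d) = 0.5682; price each node as the discounted p*-expectation of its children.
At expiry t=1: V(1,0)=0.0000, V(1,1)=15.8800
Node (0,0) S=52.0000: V=(p*·15.8800+(1−p*)·0.0000)/1.02=8.8458; Δ=(15.8800−0.0000)/(62.9200−40.0400)=0.6941; B=V−Δ·S=-27.2451
Check: Δ(0,0)·S0 + B(0,0) = 8.8458 = V0.

(0,0): Delta=0.6941 Bond=-27.2451
V0=8.8458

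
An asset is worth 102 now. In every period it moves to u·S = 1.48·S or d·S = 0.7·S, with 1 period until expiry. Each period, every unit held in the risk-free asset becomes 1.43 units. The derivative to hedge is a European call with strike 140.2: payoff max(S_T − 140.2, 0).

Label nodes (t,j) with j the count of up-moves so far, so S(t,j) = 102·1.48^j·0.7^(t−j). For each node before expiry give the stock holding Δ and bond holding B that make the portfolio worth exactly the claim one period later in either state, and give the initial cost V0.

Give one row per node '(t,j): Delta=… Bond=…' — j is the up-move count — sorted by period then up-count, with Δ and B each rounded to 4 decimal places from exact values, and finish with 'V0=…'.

No-arbitrage ⇒ martingale measure with p* = (R−d)/(u−d) = 0.9359.
Terminal values V(1,·): V(1,0)=0.0000, V(1,1)=10.7600
Node (0,0) S=102.0000: V=(p*·10.7600+(1−p*)·0.0000)/1.43=7.0421; Δ=(10.7600−0.0000)/(150.9600−71.4000)=0.1352; B=V−Δ·S=-6.7527
Root portfolio cost Δ·102+B reproduces V0=7.0421.

(0,0): Delta=0.1352 Bond=-6.7527
V0=7.0421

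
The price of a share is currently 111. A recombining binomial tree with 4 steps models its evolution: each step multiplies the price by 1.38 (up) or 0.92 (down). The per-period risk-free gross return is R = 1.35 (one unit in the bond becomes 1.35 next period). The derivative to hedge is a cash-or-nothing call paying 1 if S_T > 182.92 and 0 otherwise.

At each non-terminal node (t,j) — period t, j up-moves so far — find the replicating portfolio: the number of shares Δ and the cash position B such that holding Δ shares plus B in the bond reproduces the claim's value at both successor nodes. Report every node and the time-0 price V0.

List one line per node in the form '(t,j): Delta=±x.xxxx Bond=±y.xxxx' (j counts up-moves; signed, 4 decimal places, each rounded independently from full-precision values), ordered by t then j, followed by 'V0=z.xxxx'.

Since d<R<u, set p* = (R−d)/(u−d) = 0.9348; price each node as the discounted p*-expectation of its children.
At expiry t=4: V(4,0)=0.0000, V(4,1)=0.0000, V(4,2)=0.0000, V(4,3)=1.0000, V(4,4)=1.0000
  t=3,j=0: stock 86.4344 → up 119.2794 (V=0.0000), down 79.5196 (V=0.0000). Price 0.0000; hedge Δ=0.0000, bond B=0.0000.
  t=3,j=1: stock 129.6516 → up 178.9191 (V=0.0000), down 119.2794 (V=0.0000). Price 0.0000; hedge Δ=0.0000, bond B=0.0000.
  t=3,j=2: stock 194.4773 → up 268.3787 (V=1.0000), down 178.9191 (V=0.0000). Price 0.6924; hedge Δ=0.0112, bond B=-1.4815.
  t=3,j=3: stock 291.7160 → up 402.5681 (V=1.0000), down 268.3787 (V=1.0000). Price 0.7407; hedge Δ=0.0000, bond B=0.7407.
  t=2,j=0: stock 93.9504 → up 129.6516 (V=0.0000), down 86.4344 (V=0.0000). Price 0.0000; hedge Δ=0.0000, bond B=0.0000.
  t=2,j=1: stock 140.9256 → up 194.4773 (V=0.6924), down 129.6516 (V=0.0000). Price 0.4795; hedge Δ=0.0107, bond B=-1.0258.
  t=2,j=2: stock 211.3884 → up 291.7160 (V=0.7407), down 194.4773 (V=0.6924). Price 0.5464; hedge Δ=0.0005, bond B=0.4413.
  t=1,j=0: stock 102.1200 → up 140.9256 (V=0.4795), down 93.9504 (V=0.0000). Price 0.3320; hedge Δ=0.0102, bond B=-0.7103.
  t=1,j=1: stock 153.1800 → up 211.3884 (V=0.5464), down 140.9256 (V=0.4795). Price 0.4015; hedge Δ=0.0009, bond B=0.2560.
  t=0,j=0: stock 111.0000 → up 153.1800 (V=0.4015), down 102.1200 (V=0.3320). Price 0.2940; hedge Δ=0.0014, bond B=0.1430.
Check: Δ(0,0)·S0 + B(0,0) = 0.2940 = V0.

(0,0): Delta=0.0014 Bond=0.1430
(1,0): Delta=0.0102 Bond=-0.7103
(1,1): Delta=0.0009 Bond=0.2560
(2,0): Delta=0.0000 Bond=0.0000
(2,1): Delta=0.0107 Bond=-1.0258
(2,2): Delta=0.0005 Bond=0.4413
(3,0): Delta=0.0000 Bond=0.0000
(3,1): Delta=0.0000 Bond=0.0000
(3,2): Delta=0.0112 Bond=-1.4815
(3,3): Delta=0.0000 Bond=0.7407
V0=0.2940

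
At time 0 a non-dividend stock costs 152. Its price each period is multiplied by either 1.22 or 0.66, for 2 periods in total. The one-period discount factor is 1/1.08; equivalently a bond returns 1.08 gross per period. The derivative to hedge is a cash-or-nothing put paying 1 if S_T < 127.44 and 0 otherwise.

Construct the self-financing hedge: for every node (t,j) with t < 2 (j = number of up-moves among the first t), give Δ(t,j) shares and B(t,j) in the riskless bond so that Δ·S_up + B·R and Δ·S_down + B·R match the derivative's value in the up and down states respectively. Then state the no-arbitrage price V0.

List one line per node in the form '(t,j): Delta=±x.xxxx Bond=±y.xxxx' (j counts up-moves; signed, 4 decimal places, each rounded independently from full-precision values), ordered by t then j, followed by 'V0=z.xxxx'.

(0,0): Delta=-0.0082 Bond=1.6152
(1,0): Delta=0.0000 Bond=0.9259
(1,1): Delta=-0.0096 Bond=2.0172
V0=0.3751

Risk-neutral probability p* = (R−d)/(u−d) = (1.08−0.66)/(1.22−0.66) = 0.7500.
Terminal payoffs: V(2,0)=1.0000, V(2,1)=1.0000, V(2,2)=0.0000
  t=1,j=0: stock 100.3200 → up 122.3904 (V=1.0000), down 66.2112 (V=1.0000). Price 0.9259; hedge Δ=0.0000, bond B=0.9259.
  t=1,j=1: stock 185.4400 → up 226.2368 (V=0.0000), down 122.3904 (V=1.0000). Price 0.2315; hedge Δ=-0.0096, bond B=2.0172.
  t=0,j=0: stock 152.0000 → up 185.4400 (V=0.2315), down 100.3200 (V=0.9259). Price 0.3751; hedge Δ=-0.0082, bond B=1.6152.
The time-0 hedge costs 0.3751, which is the no-arbitrage price.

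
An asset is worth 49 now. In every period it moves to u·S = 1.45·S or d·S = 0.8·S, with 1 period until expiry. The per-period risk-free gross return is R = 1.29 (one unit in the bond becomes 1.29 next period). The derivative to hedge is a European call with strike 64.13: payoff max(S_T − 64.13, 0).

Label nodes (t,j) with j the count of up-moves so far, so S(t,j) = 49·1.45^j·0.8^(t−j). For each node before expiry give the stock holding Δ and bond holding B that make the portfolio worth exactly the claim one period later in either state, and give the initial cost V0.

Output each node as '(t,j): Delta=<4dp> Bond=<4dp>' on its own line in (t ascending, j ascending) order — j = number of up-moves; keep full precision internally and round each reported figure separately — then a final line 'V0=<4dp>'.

(0,0): Delta=0.2173 Bond=-6.6023
V0=4.0439

Since d<R<u, set p* = (R−d)/(u−d) = 0.7538; price each node as the discounted p*-expectation of its children.
At expiry t=1: V(1,0)=0.0000, V(1,1)=6.9200
  t=0,j=0: stock 49.0000 → up 71.0500 (V=6.9200), down 39.2000 (V=0.0000). Price 4.0439; hedge Δ=0.2173, bond B=-6.6023.
Check: Δ(0,0)·S0 + B(0,0) = 4.0439 = V0.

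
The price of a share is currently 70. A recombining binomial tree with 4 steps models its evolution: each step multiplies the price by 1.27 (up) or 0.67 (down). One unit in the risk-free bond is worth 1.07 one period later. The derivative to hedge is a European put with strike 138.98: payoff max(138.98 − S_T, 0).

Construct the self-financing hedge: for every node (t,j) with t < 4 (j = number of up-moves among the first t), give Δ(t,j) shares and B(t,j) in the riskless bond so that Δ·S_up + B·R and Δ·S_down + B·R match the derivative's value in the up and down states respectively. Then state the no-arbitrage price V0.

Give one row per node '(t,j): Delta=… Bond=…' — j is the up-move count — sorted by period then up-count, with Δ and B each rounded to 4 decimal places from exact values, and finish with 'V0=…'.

(0,0): Delta=-0.7517 Bond=95.1427
(1,0): Delta=-1.0000 Bond=113.4491
(1,1): Delta=-0.6862 Bond=95.9796
(2,0): Delta=-1.0000 Bond=121.3905
(2,1): Delta=-1.0000 Bond=121.3905
(2,2): Delta=-0.6034 Bond=93.3519
(3,0): Delta=-1.0000 Bond=129.8879
(3,1): Delta=-1.0000 Bond=129.8879
(3,2): Delta=-1.0000 Bond=129.8879
(3,3): Delta=-0.4988 Bond=84.8859
V0=42.5253

Under the risk-neutral measure, an up-move has probability p* = (R−d)/(u−d) = 0.6667 and values discount at R = 1.07.
Terminal payoffs: V(4,0)=124.8742, V(4,1)=112.2422, V(4,2)=88.2978, V(4,3)=42.9108, V(4,4)=0.0000
(3,0): S=21.0534. Δ = (V_up−V_dn)/(S_up−S_dn) = (112.2422−124.8742)/(26.7378−14.1058) = -1.0000. V = [p*·112.2422 + (1−p*)·124.8742]/1.07 = 108.8344. B = V − Δ·S = 129.8879.
(3,1): S=39.9072. Δ = (V_up−V_dn)/(S_up−S_dn) = (88.2978−112.2422)/(50.6822−26.7378) = -1.0000. V = [p*·88.2978 + (1−p*)·112.2422]/1.07 = 89.9806. B = V − Δ·S = 129.8879.
(3,2): S=75.6450. Δ = (V_up−V_dn)/(S_up−S_dn) = (42.9108−88.2978)/(96.0692−50.6822) = -1.0000. V = [p*·42.9108 + (1−p*)·88.2978]/1.07 = 54.2428. B = V − Δ·S = 129.8879.
(3,3): S=143.3868. Δ = (V_up−V_dn)/(S_up−S_dn) = (0.0000−42.9108)/(182.1012−96.0692) = -0.4988. V = [p*·0.0000 + (1−p*)·42.9108]/1.07 = 13.3679. B = V − Δ·S = 84.8859.
(2,0): S=31.4230. Δ = (V_up−V_dn)/(S_up−S_dn) = (89.9806−108.8344)/(39.9072−21.0534) = -1.0000. V = [p*·89.9806 + (1−p*)·108.8344]/1.07 = 89.9675. B = V − Δ·S = 121.3905.
(2,1): S=59.5630. Δ = (V_up−V_dn)/(S_up−S_dn) = (54.2428−89.9806)/(75.6450−39.9072) = -1.0000. V = [p*·54.2428 + (1−p*)·89.9806]/1.07 = 61.8275. B = V − Δ·S = 121.3905.
(2,2): S=112.9030. Δ = (V_up−V_dn)/(S_up−S_dn) = (13.3679−54.2428)/(143.3868−75.6450) = -0.6034. V = [p*·13.3679 + (1−p*)·54.2428]/1.07 = 25.2270. B = V − Δ·S = 93.3519.
(1,0): S=46.9000. Δ = (V_up−V_dn)/(S_up−S_dn) = (61.8275−89.9675)/(59.5630−31.4230) = -1.0000. V = [p*·61.8275 + (1−p*)·89.9675]/1.07 = 66.5491. B = V − Δ·S = 113.4491.
(1,1): S=88.9000. Δ = (V_up−V_dn)/(S_up−S_dn) = (25.2270−61.8275)/(112.9030−59.5630) = -0.6862. V = [p*·25.2270 + (1−p*)·61.8275]/1.07 = 34.9786. B = V − Δ·S = 95.9796.
(0,0): S=70.0000. Δ = (V_up−V_dn)/(S_up−S_dn) = (34.9786−66.5491)/(88.9000−46.9000) = -0.7517. V = [p*·34.9786 + (1−p*)·66.5491]/1.07 = 42.5253. B = V − Δ·S = 95.1427.
Root portfolio cost Δ·70+B reproduces V0=42.5253.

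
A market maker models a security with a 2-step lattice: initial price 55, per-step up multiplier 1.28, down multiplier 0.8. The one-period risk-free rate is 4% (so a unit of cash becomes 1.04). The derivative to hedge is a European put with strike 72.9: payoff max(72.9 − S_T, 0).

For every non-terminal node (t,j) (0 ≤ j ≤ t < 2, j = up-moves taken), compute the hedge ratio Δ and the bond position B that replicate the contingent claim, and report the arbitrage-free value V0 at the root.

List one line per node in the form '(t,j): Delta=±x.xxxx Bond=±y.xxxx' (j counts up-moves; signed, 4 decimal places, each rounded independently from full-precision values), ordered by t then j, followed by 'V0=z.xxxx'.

(0,0): Delta=-0.6866 Bond=54.1389
(1,0): Delta=-1.0000 Bond=70.0962
(1,1): Delta=-0.4906 Bond=42.5128
V0=16.3785

Since d<R<u, set p* = (R−d)/(u−d) = 0.5000; price each node as the discounted p*-expectation of its children.
At expiry t=2: V(2,0)=37.7000, V(2,1)=16.5800, V(2,2)=0.0000
(1,0): S=44.0000. Δ = (V_up−V_dn)/(S_up−S_dn) = (16.5800−37.7000)/(56.3200−35.2000) = -1.0000. V = [p*·16.5800 + (1−p*)·37.7000]/1.04 = 26.0962. B = V − Δ·S = 70.0962.
(1,1): S=70.4000. Δ = (V_up−V_dn)/(S_up−S_dn) = (0.0000−16.5800)/(90.1120−56.3200) = -0.4906. V = [p*·0.0000 + (1−p*)·16.5800]/1.04 = 7.9712. B = V − Δ·S = 42.5128.
(0,0): S=55.0000. Δ = (V_up−V_dn)/(S_up−S_dn) = (7.9712−26.0962)/(70.4000−44.0000) = -0.6866. V = [p*·7.9712 + (1−p*)·26.0962]/1.04 = 16.3785. B = V − Δ·S = 54.1389.
Root portfolio cost Δ·55+B reproduces V0=16.3785.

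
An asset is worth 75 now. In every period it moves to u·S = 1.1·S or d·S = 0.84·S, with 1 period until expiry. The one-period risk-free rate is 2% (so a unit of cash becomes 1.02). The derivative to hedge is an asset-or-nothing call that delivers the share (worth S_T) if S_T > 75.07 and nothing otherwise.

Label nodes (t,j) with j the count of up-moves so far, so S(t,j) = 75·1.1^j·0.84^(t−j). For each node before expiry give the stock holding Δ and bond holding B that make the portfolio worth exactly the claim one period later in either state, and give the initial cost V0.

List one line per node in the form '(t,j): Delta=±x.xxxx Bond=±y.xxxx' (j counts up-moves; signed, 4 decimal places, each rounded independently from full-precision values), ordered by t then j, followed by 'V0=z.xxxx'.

(0,0): Delta=4.2308 Bond=-261.3122
V0=55.9955

Since d<R<u, set p* = (R−d)/(u−d) = 0.6923; price each node as the discounted p*-expectation of its children.
Terminal payoffs: V(1,0)=0.0000, V(1,1)=82.5000
(0,0): S=75.0000. Δ = (V_up−V_dn)/(S_up−S_dn) = (82.5000−0.0000)/(82.5000−63.0000) = 4.2308. V = [p*·82.5000 + (1−p*)·0.0000]/1.02 = 55.9955. B = V − Δ·S = -261.3122.
Each (Δ,B) replicates both successor values, so the strategy is self-financing and V0 is arbitrage-free.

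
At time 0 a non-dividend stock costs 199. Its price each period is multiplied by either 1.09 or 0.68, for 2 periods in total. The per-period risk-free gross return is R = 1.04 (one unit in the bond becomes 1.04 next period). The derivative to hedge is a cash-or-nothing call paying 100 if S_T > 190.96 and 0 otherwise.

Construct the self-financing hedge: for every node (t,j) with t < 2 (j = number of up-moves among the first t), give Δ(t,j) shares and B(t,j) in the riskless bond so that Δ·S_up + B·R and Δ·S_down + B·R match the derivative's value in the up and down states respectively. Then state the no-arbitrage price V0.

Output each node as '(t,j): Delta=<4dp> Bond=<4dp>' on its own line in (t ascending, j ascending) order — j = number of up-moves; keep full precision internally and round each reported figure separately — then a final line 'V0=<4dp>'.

(0,0): Delta=1.0348 Bond=-134.6409
(1,0): Delta=0.0000 Bond=0.0000
(1,1): Delta=1.1244 Bond=-159.4747
V0=71.2805

Since d<R<u, set p* = (R−d)/(u−d) = 0.8780; price each node as the discounted p*-expectation of its children.
Payoff layer (t=2): V(2,0)=0.0000, V(2,1)=0.0000, V(2,2)=100.0000
Node (1,0) S=135.3200: V=(p*·0.0000+(1−p*)·0.0000)/1.04=0.0000; Δ=(0.0000−0.0000)/(147.4988−92.0176)=0.0000; B=V−Δ·S=0.0000
Node (1,1) S=216.9100: V=(p*·100.0000+(1−p*)·0.0000)/1.04=84.4278; Δ=(100.0000−0.0000)/(236.4319−147.4988)=1.1244; B=V−Δ·S=-159.4747
Node (0,0) S=199.0000: V=(p*·84.4278+(1−p*)·0.0000)/1.04=71.2805; Δ=(84.4278−0.0000)/(216.9100−135.3200)=1.0348; B=V−Δ·S=-134.6409
Root portfolio cost Δ·199+B reproduces V0=71.2805.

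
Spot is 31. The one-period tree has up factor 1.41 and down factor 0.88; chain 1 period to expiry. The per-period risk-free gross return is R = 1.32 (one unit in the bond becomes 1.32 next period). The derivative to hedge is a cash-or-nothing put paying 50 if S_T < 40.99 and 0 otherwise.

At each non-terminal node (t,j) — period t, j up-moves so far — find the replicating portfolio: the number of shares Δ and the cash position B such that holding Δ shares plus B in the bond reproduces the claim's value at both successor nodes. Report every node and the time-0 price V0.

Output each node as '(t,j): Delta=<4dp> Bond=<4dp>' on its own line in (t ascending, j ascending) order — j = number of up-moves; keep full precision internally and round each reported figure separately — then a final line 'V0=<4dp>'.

(0,0): Delta=-3.0432 Bond=100.7719
V0=6.4322

Since d<R<u, set p* = (R−d)/(u−d) = 0.8302; price each node as the discounted p*-expectation of its children.
Payoff layer (t=1): V(1,0)=50.0000, V(1,1)=0.0000
(0,0): S=31.0000. Δ = (V_up−V_dn)/(S_up−S_dn) = (0.0000−50.0000)/(43.7100−27.2800) = -3.0432. V = [p*·0.0000 + (1−p*)·50.0000]/1.32 = 6.4322. B = V − Δ·S = 100.7719.
Each (Δ,B) replicates both successor values, so the strategy is self-financing and V0 is arbitrage-free.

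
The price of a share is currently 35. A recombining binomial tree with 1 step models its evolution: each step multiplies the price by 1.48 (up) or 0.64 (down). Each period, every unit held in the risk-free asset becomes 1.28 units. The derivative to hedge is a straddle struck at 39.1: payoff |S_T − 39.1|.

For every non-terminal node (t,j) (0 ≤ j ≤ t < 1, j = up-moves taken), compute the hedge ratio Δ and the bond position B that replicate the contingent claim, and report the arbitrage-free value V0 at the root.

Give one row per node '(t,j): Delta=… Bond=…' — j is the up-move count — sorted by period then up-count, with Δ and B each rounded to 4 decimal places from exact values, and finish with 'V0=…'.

No-arbitrage ⇒ martingale measure with p* = (R−d)/(u−d) = 0.7619.
Terminal values V(1,·): V(1,0)=16.7000, V(1,1)=12.7000
(0,0): S=35.0000. Δ = (V_up−V_dn)/(S_up−S_dn) = (12.7000−16.7000)/(51.8000−22.4000) = -0.1361. V = [p*·12.7000 + (1−p*)·16.7000]/1.28 = 10.6659. B = V − Δ·S = 15.4278.
Root portfolio cost Δ·35+B reproduces V0=10.6659.

(0,0): Delta=-0.1361 Bond=15.4278
V0=10.6659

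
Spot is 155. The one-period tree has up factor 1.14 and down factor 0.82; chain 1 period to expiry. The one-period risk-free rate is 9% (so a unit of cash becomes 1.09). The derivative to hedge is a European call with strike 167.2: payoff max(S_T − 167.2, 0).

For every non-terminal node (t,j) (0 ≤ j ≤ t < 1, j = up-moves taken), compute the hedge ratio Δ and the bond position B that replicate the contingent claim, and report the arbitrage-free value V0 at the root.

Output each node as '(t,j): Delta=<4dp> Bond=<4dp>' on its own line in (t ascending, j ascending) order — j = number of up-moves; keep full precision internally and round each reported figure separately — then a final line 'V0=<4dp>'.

No-arbitrage ⇒ martingale measure with p* = (R−d)/(u−d) = 0.8438.
Terminal payoffs: V(1,0)=0.0000, V(1,1)=9.5000
(0,0): S=155.0000. Δ = (V_up−V_dn)/(S_up−S_dn) = (9.5000−0.0000)/(176.7000−127.1000) = 0.1915. V = [p*·9.5000 + (1−p*)·0.0000]/1.09 = 7.3538. B = V − Δ·S = -22.3337.
Check: Δ(0,0)·S0 + B(0,0) = 7.3538 = V0.

(0,0): Delta=0.1915 Bond=-22.3337
V0=7.3538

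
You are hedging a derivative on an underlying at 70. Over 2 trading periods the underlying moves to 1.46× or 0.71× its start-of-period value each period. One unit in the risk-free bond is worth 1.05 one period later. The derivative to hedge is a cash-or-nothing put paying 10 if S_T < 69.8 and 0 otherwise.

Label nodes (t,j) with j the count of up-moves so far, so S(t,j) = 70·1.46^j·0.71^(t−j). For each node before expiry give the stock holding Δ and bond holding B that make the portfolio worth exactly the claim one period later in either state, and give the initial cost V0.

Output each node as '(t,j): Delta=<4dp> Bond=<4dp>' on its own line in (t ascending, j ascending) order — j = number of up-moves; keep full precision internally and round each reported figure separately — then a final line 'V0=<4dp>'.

(0,0): Delta=-0.0992 Bond=9.6524
(1,0): Delta=-0.2683 Bond=18.5397
(1,1): Delta=0.0000 Bond=0.0000
V0=2.7106

No-arbitrage ⇒ martingale measure with p* = (R−d)/(u−d) = 0.4533.
Terminal payoffs: V(2,0)=10.0000, V(2,1)=0.0000, V(2,2)=0.0000
Node (1,0) S=49.7000: V=(p*·0.0000+(1−p*)·10.0000)/1.05=5.2063; Δ=(0.0000−10.0000)/(72.5620−35.2870)=-0.2683; B=V−Δ·S=18.5397
Node (1,1) S=102.2000: V=(p*·0.0000+(1−p*)·0.0000)/1.05=0.0000; Δ=(0.0000−0.0000)/(149.2120−72.5620)=0.0000; B=V−Δ·S=0.0000
Node (0,0) S=70.0000: V=(p*·0.0000+(1−p*)·5.2063)/1.05=2.7106; Δ=(0.0000−5.2063)/(102.2000−49.7000)=-0.0992; B=V−Δ·S=9.6524
Each (Δ,B) replicates both successor values, so the strategy is self-financing and V0 is arbitrage-free.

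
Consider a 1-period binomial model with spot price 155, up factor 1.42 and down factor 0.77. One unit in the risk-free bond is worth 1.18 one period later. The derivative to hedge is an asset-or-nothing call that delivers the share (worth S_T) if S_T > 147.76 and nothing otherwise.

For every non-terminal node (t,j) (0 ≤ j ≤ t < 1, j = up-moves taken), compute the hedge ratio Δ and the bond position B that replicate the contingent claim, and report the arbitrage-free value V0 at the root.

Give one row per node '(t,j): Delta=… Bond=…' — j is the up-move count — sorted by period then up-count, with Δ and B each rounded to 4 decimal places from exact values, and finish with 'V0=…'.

Since d<R<u, set p* = (R−d)/(u−d) = 0.6308; price each node as the discounted p*-expectation of its children.
At expiry t=1: V(1,0)=0.0000, V(1,1)=220.1000
(0,0): S=155.0000. Δ = (V_up−V_dn)/(S_up−S_dn) = (220.1000−0.0000)/(220.1000−119.3500) = 2.1846. V = [p*·220.1000 + (1−p*)·0.0000]/1.18 = 117.6545. B = V − Δ·S = -220.9609.
Each (Δ,B) replicates both successor values, so the strategy is self-financing and V0 is arbitrage-free.

(0,0): Delta=2.1846 Bond=-220.9609
V0=117.6545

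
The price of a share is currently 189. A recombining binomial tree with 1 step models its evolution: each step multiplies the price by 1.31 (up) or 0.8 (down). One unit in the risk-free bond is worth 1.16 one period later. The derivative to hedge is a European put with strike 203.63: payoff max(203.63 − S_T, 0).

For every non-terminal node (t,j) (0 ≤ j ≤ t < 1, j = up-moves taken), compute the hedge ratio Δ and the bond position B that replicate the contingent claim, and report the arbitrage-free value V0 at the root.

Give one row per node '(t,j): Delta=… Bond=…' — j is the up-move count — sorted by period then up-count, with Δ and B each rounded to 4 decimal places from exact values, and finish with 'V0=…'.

(0,0): Delta=-0.5439 Bond=116.0975
V0=13.2936

The replicating-portfolio and risk-neutral prices coincide; use p* = (1.16−0.8)/(1.31−0.8) = 0.7059 for the latter.
Terminal values V(1,·): V(1,0)=52.4300, V(1,1)=0.0000
Node (0,0) S=189.0000: V=(p*·0.0000+(1−p*)·52.4300)/1.16=13.2936; Δ=(0.0000−52.4300)/(247.5900−151.2000)=-0.5439; B=V−Δ·S=116.0975
Check: Δ(0,0)·S0 + B(0,0) = 13.2936 = V0.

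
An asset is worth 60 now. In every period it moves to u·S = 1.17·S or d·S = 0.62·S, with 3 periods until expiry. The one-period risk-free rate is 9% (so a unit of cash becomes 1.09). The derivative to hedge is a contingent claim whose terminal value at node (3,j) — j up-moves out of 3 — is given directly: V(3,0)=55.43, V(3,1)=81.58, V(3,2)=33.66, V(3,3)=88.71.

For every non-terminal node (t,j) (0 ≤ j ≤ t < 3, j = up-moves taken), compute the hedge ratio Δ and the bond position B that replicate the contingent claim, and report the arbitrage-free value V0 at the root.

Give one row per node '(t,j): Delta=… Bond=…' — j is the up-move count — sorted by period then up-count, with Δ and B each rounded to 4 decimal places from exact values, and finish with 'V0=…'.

The replicating-portfolio and risk-neutral prices coincide; use p* = (1.09−0.62)/(1.17−0.62) = 0.8545 for the latter.
Payoff layer (t=3): V(3,0)=55.4300, V(3,1)=81.5800, V(3,2)=33.6600, V(3,3)=88.7100
(2,0): S=23.0640. Δ = (V_up−V_dn)/(S_up−S_dn) = (81.5800−55.4300)/(26.9849−14.2997) = 2.0615. V = [p*·81.5800 + (1−p*)·55.4300]/1.09 = 71.3545. B = V − Δ·S = 23.8090.
(2,1): S=43.5240. Δ = (V_up−V_dn)/(S_up−S_dn) = (33.6600−81.5800)/(50.9231−26.9849) = -2.0018. V = [p*·33.6600 + (1−p*)·81.5800]/1.09 = 37.2754. B = V − Δ·S = 124.4027.
(2,2): S=82.1340. Δ = (V_up−V_dn)/(S_up−S_dn) = (88.7100−33.6600)/(96.0968−50.9231) = 1.2186. V = [p*·88.7100 + (1−p*)·33.6600]/1.09 = 74.0392. B = V − Δ·S = -26.0517.
(1,0): S=37.2000. Δ = (V_up−V_dn)/(S_up−S_dn) = (37.2754−71.3545)/(43.5240−23.0640) = -1.6656. V = [p*·37.2754 + (1−p*)·71.3545]/1.09 = 38.7453. B = V − Δ·S = 100.7072.
(1,1): S=70.2000. Δ = (V_up−V_dn)/(S_up−S_dn) = (74.0392−37.2754)/(82.1340−43.5240) = 0.9522. V = [p*·74.0392 + (1−p*)·37.2754]/1.09 = 63.0199. B = V − Δ·S = -3.8233.
(0,0): S=60.0000. Δ = (V_up−V_dn)/(S_up−S_dn) = (63.0199−38.7453)/(70.2000−37.2000) = 0.7356. V = [p*·63.0199 + (1−p*)·38.7453]/1.09 = 54.5771. B = V − Δ·S = 10.4414.
The time-0 hedge costs 54.5771, which is the no-arbitrage price.

(0,0): Delta=0.7356 Bond=10.4414
(1,0): Delta=-1.6656 Bond=100.7072
(1,1): Delta=0.9522 Bond=-3.8233
(2,0): Delta=2.0615 Bond=23.8090
(2,1): Delta=-2.0018 Bond=124.4027
(2,2): Delta=1.2186 Bond=-26.0517
V0=54.5771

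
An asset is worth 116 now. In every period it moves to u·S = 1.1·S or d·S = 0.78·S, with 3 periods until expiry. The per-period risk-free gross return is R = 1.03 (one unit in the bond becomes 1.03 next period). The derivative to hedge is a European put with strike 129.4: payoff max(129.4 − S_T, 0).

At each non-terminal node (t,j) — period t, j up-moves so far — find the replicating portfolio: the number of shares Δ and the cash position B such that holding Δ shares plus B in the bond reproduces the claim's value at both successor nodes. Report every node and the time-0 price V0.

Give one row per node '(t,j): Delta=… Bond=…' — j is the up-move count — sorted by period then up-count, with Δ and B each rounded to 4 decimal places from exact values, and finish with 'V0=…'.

Under the risk-neutral measure, an up-move has probability p* = (R−d)/(u−d) = 0.7812 and values discount at R = 1.03.
Terminal values V(3,·): V(3,0)=74.3520, V(3,1)=51.7682, V(3,2)=19.9192, V(3,3)=0.0000
(2,0): S=70.5744. Δ = (V_up−V_dn)/(S_up−S_dn) = (51.7682−74.3520)/(77.6318−55.0480) = -1.0000. V = [p*·51.7682 + (1−p*)·74.3520]/1.03 = 55.0567. B = V − Δ·S = 125.6311.
(2,1): S=99.5280. Δ = (V_up−V_dn)/(S_up−S_dn) = (19.9192−51.7682)/(109.4808−77.6318) = -1.0000. V = [p*·19.9192 + (1−p*)·51.7682]/1.03 = 26.1031. B = V − Δ·S = 125.6311.
(2,2): S=140.3600. Δ = (V_up−V_dn)/(S_up−S_dn) = (0.0000−19.9192)/(154.3960−109.4808) = -0.4435. V = [p*·0.0000 + (1−p*)·19.9192]/1.03 = 4.2304. B = V − Δ·S = 66.4779.
(1,0): S=90.4800. Δ = (V_up−V_dn)/(S_up−S_dn) = (26.1031−55.0567)/(99.5280−70.5744) = -1.0000. V = [p*·26.1031 + (1−p*)·55.0567]/1.03 = 31.4919. B = V − Δ·S = 121.9719.
(1,1): S=127.6000. Δ = (V_up−V_dn)/(S_up−S_dn) = (4.2304−26.1031)/(140.3600−99.5280) = -0.5357. V = [p*·4.2304 + (1−p*)·26.1031]/1.03 = 8.7525. B = V − Δ·S = 77.1045.
(0,0): S=116.0000. Δ = (V_up−V_dn)/(S_up−S_dn) = (8.7525−31.4919)/(127.6000−90.4800) = -0.6126. V = [p*·8.7525 + (1−p*)·31.4919]/1.03 = 13.3269. B = V − Δ·S = 84.3876.
Check: Δ(0,0)·S0 + B(0,0) = 13.3269 = V0.

(0,0): Delta=-0.6126 Bond=84.3876
(1,0): Delta=-1.0000 Bond=121.9719
(1,1): Delta=-0.5357 Bond=77.1045
(2,0): Delta=-1.0000 Bond=125.6311
(2,1): Delta=-1.0000 Bond=125.6311
(2,2): Delta=-0.4435 Bond=66.4779
V0=13.3269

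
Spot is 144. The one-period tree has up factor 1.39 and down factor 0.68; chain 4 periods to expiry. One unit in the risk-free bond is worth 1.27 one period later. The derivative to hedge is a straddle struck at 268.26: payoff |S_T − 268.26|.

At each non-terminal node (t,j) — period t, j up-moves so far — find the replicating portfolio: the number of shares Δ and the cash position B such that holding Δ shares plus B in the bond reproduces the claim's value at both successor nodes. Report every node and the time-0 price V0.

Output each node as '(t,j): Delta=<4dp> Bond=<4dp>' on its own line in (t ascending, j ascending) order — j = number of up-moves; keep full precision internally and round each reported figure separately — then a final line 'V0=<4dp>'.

No-arbitrage ⇒ martingale measure with p* = (R−d)/(u−d) = 0.8310.
Payoff layer (t=4): V(4,0)=237.4708, V(4,1)=205.3233, V(4,2)=139.6100, V(4,3)=5.2842, V(4,4)=269.2935
Node (3,0) S=45.2782: V=(p*·205.3233+(1−p*)·237.4708)/1.27=165.9501; Δ=(205.3233−237.4708)/(62.9367−30.7892)=-1.0000; B=V−Δ·S=211.2283
Node (3,1) S=92.5540: V=(p*·139.6100+(1−p*)·205.3233)/1.27=118.6744; Δ=(139.6100−205.3233)/(128.6500−62.9367)=-1.0000; B=V−Δ·S=211.2283
Node (3,2) S=189.1912: V=(p*·5.2842+(1−p*)·139.6100)/1.27=22.0371; Δ=(5.2842−139.6100)/(262.9758−128.6500)=-1.0000; B=V−Δ·S=211.2283
Node (3,3) S=386.7291: V=(p*·269.2935+(1−p*)·5.2842)/1.27=176.9072; Δ=(269.2935−5.2842)/(537.5535−262.9758)=0.9615; B=V−Δ·S=-194.9369
Node (2,0) S=66.5856: V=(p*·118.6744+(1−p*)·165.9501)/1.27=99.7359; Δ=(118.6744−165.9501)/(92.5540−45.2782)=-1.0000; B=V−Δ·S=166.3215
Node (2,1) S=136.1088: V=(p*·22.0371+(1−p*)·118.6744)/1.27=30.2127; Δ=(22.0371−118.6744)/(189.1912−92.5540)=-1.0000; B=V−Δ·S=166.3215
Node (2,2) S=278.2224: V=(p*·176.9072+(1−p*)·22.0371)/1.27=118.6866; Δ=(176.9072−22.0371)/(386.7291−189.1912)=0.7840; B=V−Δ·S=-99.4403
Node (1,0) S=97.9200: V=(p*·30.2127+(1−p*)·99.7359)/1.27=33.0418; Δ=(30.2127−99.7359)/(136.1088−66.5856)=-1.0000; B=V−Δ·S=130.9618
Node (1,1) S=200.1600: V=(p*·118.6866+(1−p*)·30.2127)/1.27=81.6798; Δ=(118.6866−30.2127)/(278.2224−136.1088)=0.6226; B=V−Δ·S=-42.9314
Node (0,0) S=144.0000: V=(p*·81.6798+(1−p*)·33.0418)/1.27=57.8419; Δ=(81.6798−33.0418)/(200.1600−97.9200)=0.4757; B=V−Δ·S=-10.6622
Root portfolio cost Δ·144+B reproduces V0=57.8419.

(0,0): Delta=0.4757 Bond=-10.6622
(1,0): Delta=-1.0000 Bond=130.9618
(1,1): Delta=0.6226 Bond=-42.9314
(2,0): Delta=-1.0000 Bond=166.3215
(2,1): Delta=-1.0000 Bond=166.3215
(2,2): Delta=0.7840 Bond=-99.4403
(3,0): Delta=-1.0000 Bond=211.2283
(3,1): Delta=-1.0000 Bond=211.2283
(3,2): Delta=-1.0000 Bond=211.2283
(3,3): Delta=0.9615 Bond=-194.9369
V0=57.8419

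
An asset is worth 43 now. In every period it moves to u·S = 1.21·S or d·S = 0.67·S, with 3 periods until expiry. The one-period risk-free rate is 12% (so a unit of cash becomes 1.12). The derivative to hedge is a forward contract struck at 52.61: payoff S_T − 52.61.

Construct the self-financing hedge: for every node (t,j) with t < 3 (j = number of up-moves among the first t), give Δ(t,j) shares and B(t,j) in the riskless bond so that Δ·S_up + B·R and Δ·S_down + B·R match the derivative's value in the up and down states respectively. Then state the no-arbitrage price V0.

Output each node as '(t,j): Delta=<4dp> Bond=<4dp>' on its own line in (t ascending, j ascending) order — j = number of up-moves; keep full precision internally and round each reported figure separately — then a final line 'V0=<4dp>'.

Under the risk-neutral measure, an up-move has probability p* = (R−d)/(u−d) = 0.8333 and values discount at R = 1.12.
Payoff layer (t=3): V(3,0)=-39.6772, V(3,1)=-29.2537, V(3,2)=-10.4293, V(3,3)=23.5671
Node (2,0) S=19.3027: V=(p*·-29.2537+(1−p*)·-39.6772)/1.12=-27.6705; Δ=(-29.2537−-39.6772)/(23.3563−12.9328)=1.0000; B=V−Δ·S=-46.9732
Node (2,1) S=34.8601: V=(p*·-10.4293+(1−p*)·-29.2537)/1.12=-12.1131; Δ=(-10.4293−-29.2537)/(42.1807−23.3563)=1.0000; B=V−Δ·S=-46.9732
Node (2,2) S=62.9563: V=(p*·23.5671+(1−p*)·-10.4293)/1.12=15.9831; Δ=(23.5671−-10.4293)/(76.1771−42.1807)=1.0000; B=V−Δ·S=-46.9732
Node (1,0) S=28.8100: V=(p*·-12.1131+(1−p*)·-27.6705)/1.12=-13.1304; Δ=(-12.1131−-27.6705)/(34.8601−19.3027)=1.0000; B=V−Δ·S=-41.9404
Node (1,1) S=52.0300: V=(p*·15.9831+(1−p*)·-12.1131)/1.12=10.0896; Δ=(15.9831−-12.1131)/(62.9563−34.8601)=1.0000; B=V−Δ·S=-41.9404
Node (0,0) S=43.0000: V=(p*·10.0896+(1−p*)·-13.1304)/1.12=5.5532; Δ=(10.0896−-13.1304)/(52.0300−28.8100)=1.0000; B=V−Δ·S=-37.4468
Each (Δ,B) replicates both successor values, so the strategy is self-financing and V0 is arbitrage-free.

(0,0): Delta=1.0000 Bond=-37.4468
(1,0): Delta=1.0000 Bond=-41.9404
(1,1): Delta=1.0000 Bond=-41.9404
(2,0): Delta=1.0000 Bond=-46.9732
(2,1): Delta=1.0000 Bond=-46.9732
(2,2): Delta=1.0000 Bond=-46.9732
V0=5.5532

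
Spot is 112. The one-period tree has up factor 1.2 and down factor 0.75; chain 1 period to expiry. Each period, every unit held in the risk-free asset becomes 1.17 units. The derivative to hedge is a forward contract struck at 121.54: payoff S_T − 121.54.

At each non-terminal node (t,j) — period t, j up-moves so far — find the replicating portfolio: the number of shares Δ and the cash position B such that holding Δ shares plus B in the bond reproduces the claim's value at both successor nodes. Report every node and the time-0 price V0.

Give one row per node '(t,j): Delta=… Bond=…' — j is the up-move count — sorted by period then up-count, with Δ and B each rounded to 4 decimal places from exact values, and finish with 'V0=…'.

(0,0): Delta=1.0000 Bond=-103.8803
V0=8.1197

Since d<R<u, set p* = (R−d)/(u−d) = 0.9333; price each node as the discounted p*-expectation of its children.
At expiry t=1: V(1,0)=-37.5400, V(1,1)=12.8600
  t=0,j=0: stock 112.0000 → up 134.4000 (V=12.8600), down 84.0000 (V=-37.5400). Price 8.1197; hedge Δ=1.0000, bond B=-103.8803.
Each (Δ,B) replicates both successor values, so the strategy is self-financing and V0 is arbitrage-free.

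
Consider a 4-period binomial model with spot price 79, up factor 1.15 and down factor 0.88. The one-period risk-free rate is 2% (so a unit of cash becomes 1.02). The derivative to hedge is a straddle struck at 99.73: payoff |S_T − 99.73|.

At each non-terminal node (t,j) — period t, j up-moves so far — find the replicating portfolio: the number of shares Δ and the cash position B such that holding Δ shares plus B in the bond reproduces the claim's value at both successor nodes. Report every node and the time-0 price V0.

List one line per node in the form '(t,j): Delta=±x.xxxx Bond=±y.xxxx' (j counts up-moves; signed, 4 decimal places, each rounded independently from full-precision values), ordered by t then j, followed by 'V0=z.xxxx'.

(0,0): Delta=-0.3945 Bond=52.4109
(1,0): Delta=-0.8348 Bond=84.0668
(1,1): Delta=-0.0816 Bond=25.0377
(2,0): Delta=-1.0000 Bond=95.8574
(2,1): Delta=-0.7173 Bond=76.3610
(2,2): Delta=0.3701 Bond=-21.6540
(3,0): Delta=-1.0000 Bond=97.7745
(3,1): Delta=-1.0000 Bond=97.7745
(3,2): Delta=-0.5165 Bond=59.4224
(3,3): Delta=1.0000 Bond=-97.7745
V0=21.2466

The replicating-portfolio and risk-neutral prices coincide; use p* = (1.02−0.88)/(1.15−0.88) = 0.5185 for the latter.
Terminal payoffs: V(4,0)=52.3541, V(4,1)=37.8183, V(4,2)=18.8226, V(4,3)=6.0012, V(4,4)=38.4415
  t=3,j=0: stock 53.8363 → up 61.9117 (V=37.8183), down 47.3759 (V=52.3541). Price 43.9382; hedge Δ=-1.0000, bond B=97.7745.
  t=3,j=1: stock 70.3542 → up 80.9074 (V=18.8226), down 61.9117 (V=37.8183). Price 27.4203; hedge Δ=-1.0000, bond B=97.7745.
  t=3,j=2: stock 91.9402 → up 105.7312 (V=6.0012), down 80.9074 (V=18.8226). Price 11.9358; hedge Δ=-0.5165, bond B=59.4224.
  t=3,j=3: stock 120.1491 → up 138.1715 (V=38.4415), down 105.7312 (V=6.0012). Price 22.3746; hedge Δ=1.0000, bond B=-97.7745.
  t=2,j=0: stock 61.1776 → up 70.3542 (V=27.4203), down 53.8363 (V=43.9382). Price 34.6798; hedge Δ=-1.0000, bond B=95.8574.
  t=2,j=1: stock 79.9480 → up 91.9402 (V=11.9358), down 70.3542 (V=27.4203). Price 19.0111; hedge Δ=-0.7173, bond B=76.3610.
  t=2,j=2: stock 104.4775 → up 120.1491 (V=22.3746), down 91.9402 (V=11.9358). Price 17.0083; hedge Δ=0.3701, bond B=-21.6540.
  t=1,j=0: stock 69.5200 → up 79.9480 (V=19.0111), down 61.1776 (V=34.6798). Price 26.0346; hedge Δ=-0.8348, bond B=84.0668.
  t=1,j=1: stock 90.8500 → up 104.4775 (V=17.0083), down 79.9480 (V=19.0111). Price 17.6202; hedge Δ=-0.0816, bond B=25.0377.
  t=0,j=0: stock 79.0000 → up 90.8500 (V=17.6202), down 69.5200 (V=26.0346). Price 21.2466; hedge Δ=-0.3945, bond B=52.4109.
Self-financing check: at every node Δ·S+B equals the discounted successor values.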